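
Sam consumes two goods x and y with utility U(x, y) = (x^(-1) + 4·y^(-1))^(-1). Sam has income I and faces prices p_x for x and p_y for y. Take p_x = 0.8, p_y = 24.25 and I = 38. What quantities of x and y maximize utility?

Numerically y/x = 0.363261, so x* = 38/(0.8 + 24.25·0.363261) = 3.9546 and y* = 0.363261·3.9546 = 1.4365.

x* = 3.9546, y* = 1.4365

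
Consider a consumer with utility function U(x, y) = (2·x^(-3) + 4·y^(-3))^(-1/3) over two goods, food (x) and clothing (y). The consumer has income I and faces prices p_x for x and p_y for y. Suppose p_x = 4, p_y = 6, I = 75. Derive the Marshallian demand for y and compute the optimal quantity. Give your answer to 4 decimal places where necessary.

With the ratio pinned down, the budget gives x* = I/(p_x + p_y·(y/x)) and y* = (y/x)·x*.
Numerically y/x = 1.07457, so x* = 75/(4 + 6·1.07457) = 7.1788 and y* = 1.07457·7.1788 = 7.7141.

y* = 7.7141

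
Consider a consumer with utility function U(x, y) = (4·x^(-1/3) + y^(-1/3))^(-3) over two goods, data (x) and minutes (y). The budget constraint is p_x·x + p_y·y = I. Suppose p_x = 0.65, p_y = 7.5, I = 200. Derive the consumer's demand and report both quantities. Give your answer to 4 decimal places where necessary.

x* = 186.2977, y* = 10.5209

From the CES first-order condition, 4·(y/x)^(4/3) = p_x/p_y.
Hence y/x = ((1/4)·p_x/p_y)^(1/(4/3)), i.e. raised to the 0.75 power.
With the ratio pinned down, the budget gives x* = I/(p_x + p_y·(y/x)) and y* = (y/x)·x*.
Numerically y/x = 0.056473, so x* = 200/(0.65 + 7.5·0.056473) = 186.2977 and y* = 0.056473·186.2977 = 10.5209.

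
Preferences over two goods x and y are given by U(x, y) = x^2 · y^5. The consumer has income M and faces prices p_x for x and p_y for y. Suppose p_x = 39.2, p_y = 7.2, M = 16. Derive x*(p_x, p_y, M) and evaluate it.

Tangency: MRS = (2/5)·y/x = p_x/p_y.
So 2·p_y·y = 5·p_x·x; combined with the budget, a share 2/7 of income goes to x.
Demand: x*(p_x,p_y,M) = 2/7·M/p_x and y* = 5/7·M/p_y.
At p_x=39.2, p_y=7.2, M=16: x* = 2/7·16/39.2 = 0.1166.

x* = 0.1166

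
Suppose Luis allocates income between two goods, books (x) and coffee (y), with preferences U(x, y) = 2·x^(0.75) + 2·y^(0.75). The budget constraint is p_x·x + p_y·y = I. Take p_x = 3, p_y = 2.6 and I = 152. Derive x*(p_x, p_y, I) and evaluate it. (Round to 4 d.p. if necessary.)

MU_x ∝ 2·x^(-0.25), MU_y ∝ 2·y^(-0.25), so MRS = (y/x)^(0.25) = p_x/p_y.
Solve for the ratio: y/x = [p_x/p_y]^(4).
Substitute y = (y/x)·x into the budget: x* = I/(p_x + p_y·(y/x)).
Numerically y/x = 1.772522, so x* = 152/(3 + 2.6·1.772522) = 19.9775.

x* = 19.9775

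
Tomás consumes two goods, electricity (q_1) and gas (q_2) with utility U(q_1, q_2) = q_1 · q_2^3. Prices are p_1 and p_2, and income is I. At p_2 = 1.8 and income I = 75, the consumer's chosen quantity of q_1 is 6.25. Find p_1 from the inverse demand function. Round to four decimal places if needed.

p_1 = 3

Tangency: MRS = (1/3)·q_2/q_1 = p_1/p_2.
Rearranging, p_2·q_2 = 3·p_1·q_1. Substituting into the budget gives p_1·q_1·(1 + 3) = I.
Demand: q_1*(p_1,p_2,I) = 0.25·I/p_1 and q_2* = 0.75·I/p_2.
Set q_1* = 6.25 in the demand function and solve for p_1: p_1 = 3.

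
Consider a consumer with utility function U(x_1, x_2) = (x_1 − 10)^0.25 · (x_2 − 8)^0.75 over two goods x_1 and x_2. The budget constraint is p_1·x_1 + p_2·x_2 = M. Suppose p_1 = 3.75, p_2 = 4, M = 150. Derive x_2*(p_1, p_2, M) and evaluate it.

x_2* = 23.0938

This is Cobb-Douglas in (x_1−10, x_2−8): tangency gives 0.25·p_2·(x_2−8) = 0.75·p_1·(x_1−10).
After buying the subsistence bundle (10, 8), a share 0.25 of the remaining income goes to x_1: x_1* = 10 + 0.25·(M − 10p_1 − 8p_2)/p_1.
Discretionary income = 150 − 10·3.75 − 8·4 = 80.5; x_2* = 8 + 0.75·80.5/4 = 23.0938.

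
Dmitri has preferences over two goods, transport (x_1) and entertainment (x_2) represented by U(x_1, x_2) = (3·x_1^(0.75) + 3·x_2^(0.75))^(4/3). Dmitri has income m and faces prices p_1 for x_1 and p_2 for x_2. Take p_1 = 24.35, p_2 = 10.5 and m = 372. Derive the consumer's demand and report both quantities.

x_1* = 1.134, x_2* = 32.7987

MU_x_1 ∝ 3·x_1^(-0.25), MU_x_2 ∝ 3·x_2^(-0.25), so MRS = (x_2/x_1)^(0.25) = p_1/p_2.
Hence x_2/x_1 = (p_1/p_2)^(1/(0.25)), i.e. raised to the 4 power.
With the ratio pinned down, the budget gives x_1* = m/(p_1 + p_2·(x_2/x_1)) and x_2* = (x_2/x_1)·x_1*.
Numerically x_2/x_1 = 28.922689, so x_1* = 372/(24.35 + 10.5·28.922689) = 1.134 and x_2* = 28.922689·1.134 = 32.7987.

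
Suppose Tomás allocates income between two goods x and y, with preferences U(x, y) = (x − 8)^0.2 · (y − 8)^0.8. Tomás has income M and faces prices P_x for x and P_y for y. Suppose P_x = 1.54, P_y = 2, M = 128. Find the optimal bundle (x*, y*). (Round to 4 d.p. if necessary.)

x* = 20.9455, y* = 47.872

Discretionary income = 128 − 8·1.54 − 8·2 = 99.68; x* = 8 + 0.2·99.68/1.54 = 20.9455; y* = 8 + 0.8·99.68/2 = 47.872.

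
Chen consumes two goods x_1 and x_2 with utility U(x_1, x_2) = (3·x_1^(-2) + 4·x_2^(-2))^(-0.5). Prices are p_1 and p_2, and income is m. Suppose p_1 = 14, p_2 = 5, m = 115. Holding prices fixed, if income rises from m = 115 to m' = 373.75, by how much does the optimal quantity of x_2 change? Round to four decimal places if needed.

Δx_2* = 18.4497

From the CES first-order condition, (3/4)·(x_2/x_1)^(3) = p_1/p_2.
Hence x_2/x_1 = ((4/3)·p_1/p_2)^(1/(3)), i.e. raised to the 1/3 power.
Substitute x_2 = (x_2/x_1)·x_1 into the budget: x_1* = m/(p_1 + p_2·(x_2/x_1)).
Numerically x_2/x_1 = 1.551311, so x_1* = 115/(14 + 5·1.551311) = 5.2858 and x_2* = 1.551311·5.2858 = 8.1999.
At m' = 373.75: x_2* = 26.6496. Change: 26.6496 − 8.1999 = 18.4497.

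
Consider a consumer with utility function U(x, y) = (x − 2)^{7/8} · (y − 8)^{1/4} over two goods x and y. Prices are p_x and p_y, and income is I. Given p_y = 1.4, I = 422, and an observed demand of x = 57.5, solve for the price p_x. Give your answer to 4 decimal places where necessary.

p_x = 5.6

Let x' = x−2, y' = y−8. MRS = (7/2)·y'/x' = p_x/p_y.
Substituting into the budget: x* = 2 + 7/9·(I − 2·p_x − 8·p_y)/p_x, and y* = 8 + 2/9·(…)/p_y.
Set x* = 57.5 in the demand function and solve for p_x: p_x = 5.6.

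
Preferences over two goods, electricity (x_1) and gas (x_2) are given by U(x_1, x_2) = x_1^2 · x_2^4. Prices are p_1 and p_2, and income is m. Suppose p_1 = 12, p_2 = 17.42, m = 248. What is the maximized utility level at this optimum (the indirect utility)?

Tangency: MRS = (1/2)·x_2/x_1 = p_1/p_2.
Rearranging, p_2·x_2 = 2·p_1·x_1. Substituting into the budget gives p_1·x_1·(1 + 2) = m.
Demand: x_1*(p_1,p_2,m) = 1/3·m/p_1 and x_2* = 2/3·m/p_2.
At p_1=12, p_2=17.42, m=248: x_1* = 1/3·248/12 = 6.8889, x_2* = 9.491.
Utility at the optimum: U(6.8889, 9.491) = 385076.8801.

V = 385076.8801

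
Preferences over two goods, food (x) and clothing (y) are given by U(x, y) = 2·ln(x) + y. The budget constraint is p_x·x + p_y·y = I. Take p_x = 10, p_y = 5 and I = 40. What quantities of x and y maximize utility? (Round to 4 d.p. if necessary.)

x* = 1, y* = 6

MU_x = 2/x, MU_y = 1. Tangency: 2/x = p_x/p_y.
So x*(p_x,p_y) = 2·p_y/p_x, independent of income; and y* = (I − 2·p_y)/p_y.
At the given prices: x* = 2·5/10 = 1, and y* = 6.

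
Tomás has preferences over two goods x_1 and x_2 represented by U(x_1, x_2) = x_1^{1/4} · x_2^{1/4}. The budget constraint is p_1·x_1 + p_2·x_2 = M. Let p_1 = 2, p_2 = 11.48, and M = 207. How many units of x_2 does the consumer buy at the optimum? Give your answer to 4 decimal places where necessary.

x_2* = 9.0157

Tangency: MRS = x_2/x_1 = p_1/p_2.
So 0.25·p_2·x_2 = 0.25·p_1·x_1; combined with the budget, a share 0.5 of income goes to x_1.
Demand: x_1*(p_1,p_2,M) = 0.5·M/p_1 and x_2* = 0.5·M/p_2.
At p_1=2, p_2=11.48, M=207: x_2* = 0.5·207/11.48 = 9.0157.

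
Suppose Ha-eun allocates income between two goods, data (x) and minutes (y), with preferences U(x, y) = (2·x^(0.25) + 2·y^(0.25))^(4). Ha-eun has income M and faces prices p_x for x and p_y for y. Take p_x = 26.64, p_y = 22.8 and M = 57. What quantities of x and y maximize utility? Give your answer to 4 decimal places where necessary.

x* = 1.0421, y* = 1.2824

From the CES first-order condition, (y/x)^(0.75) = p_x/p_y.
Solve for the ratio: y/x = [p_x/p_y]^(4/3).
Substitute y = (y/x)·x into the budget: x* = M/(p_x + p_y·(y/x)).
Numerically y/x = 1.230644, so x* = 57/(26.64 + 22.8·1.230644) = 1.0421 and y* = 1.230644·1.0421 = 1.2824.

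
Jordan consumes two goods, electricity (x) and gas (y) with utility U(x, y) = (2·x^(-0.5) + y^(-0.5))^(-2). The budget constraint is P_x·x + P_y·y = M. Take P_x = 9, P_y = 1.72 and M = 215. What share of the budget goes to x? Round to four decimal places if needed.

MRS = MU_x/MU_y = 2·(y/x)^(1.5). Set equal to P_x/P_y.
Solve for the ratio: y/x = [(1/2)·P_x/P_y]^(2/3).
With the ratio pinned down, the budget gives x* = M/(P_x + P_y·(y/x)) and y* = (y/x)·x*.
Numerically y/x = 1.898699, so x* = 215/(9 + 1.72·1.898699) = 17.5285 and y* = 1.898699·17.5285 = 33.2813.
Expenditure on x: 9·17.5285 = 157.7562; share = 0.7337.

share on x = 0.7337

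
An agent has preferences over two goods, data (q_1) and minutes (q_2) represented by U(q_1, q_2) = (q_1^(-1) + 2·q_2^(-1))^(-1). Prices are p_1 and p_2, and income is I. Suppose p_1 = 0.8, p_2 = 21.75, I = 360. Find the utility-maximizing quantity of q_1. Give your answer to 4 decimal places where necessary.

q_1* = 53.7381

Substitute q_2 = (q_2/q_1)·q_1 into the budget: q_1* = I/(p_1 + p_2·(q_2/q_1)).
Numerically q_2/q_1 = 0.271225, so q_1* = 360/(0.8 + 21.75·0.271225) = 53.7381.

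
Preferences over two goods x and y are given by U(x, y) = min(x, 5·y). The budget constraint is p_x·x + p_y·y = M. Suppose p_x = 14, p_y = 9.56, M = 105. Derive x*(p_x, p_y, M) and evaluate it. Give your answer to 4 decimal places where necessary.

x* = 6.5988

Leontief preferences: the optimum is at the kink where x/5 = y/1, i.e. y = (1/5)·x.
Budget: p_x·x + p_y·(1/5)·x = M, so (5·p_x + p_y)·x = 5·M.
Demand: x*(p_x,p_y,M) = 5·M/(5·p_x + p_y), y* = M/(5·p_x + p_y).
Here 5·14 + 9.56 = 79.56, giving x* = 6.5988.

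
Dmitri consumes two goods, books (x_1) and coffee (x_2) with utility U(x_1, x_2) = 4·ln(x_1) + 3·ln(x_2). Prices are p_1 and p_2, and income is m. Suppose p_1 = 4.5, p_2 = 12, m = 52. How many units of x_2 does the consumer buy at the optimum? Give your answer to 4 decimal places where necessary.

x_2* = 1.8571

MU_x_1/MU_x_2 = (4·x_2)/(3·x_1); tangency sets this equal to p_1/p_2.
So 4·p_2·x_2 = 3·p_1·x_1; combined with the budget, a share 4/7 of income goes to x_1.
Demand: x_1*(p_1,p_2,m) = 4/7·m/p_1 and x_2* = 3/7·m/p_2.
At p_1=4.5, p_2=12, m=52: x_2* = 3/7·52/12 = 1.8571.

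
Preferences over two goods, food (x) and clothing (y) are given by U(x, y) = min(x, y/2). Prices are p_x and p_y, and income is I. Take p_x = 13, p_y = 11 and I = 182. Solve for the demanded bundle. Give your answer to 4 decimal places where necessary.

Demand: x*(p_x,p_y,I) = I/(p_x + 2·p_y), y* = 2·I/(p_x + 2·p_y).
Here 13 + 2·11 = 35, giving x* = 5.2 and y* = 10.4.

x* = 5.2, y* = 10.4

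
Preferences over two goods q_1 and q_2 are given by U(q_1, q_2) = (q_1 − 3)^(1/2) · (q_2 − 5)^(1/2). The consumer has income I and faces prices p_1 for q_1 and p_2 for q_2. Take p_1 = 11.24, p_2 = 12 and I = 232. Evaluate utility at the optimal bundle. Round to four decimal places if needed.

MRS = (q_2−5)/(q_1−3). Tangency with p_1/p_2 gives q_2−5 = (p_1/p_2)·(q_1−3).
After buying the subsistence bundle (3, 5), a share 0.5 of the remaining income goes to q_1: q_1* = 3 + 0.5·(I − 3p_1 − 5p_2)/p_1.
Discretionary income = 232 − 3·11.24 − 5·12 = 138.28; q_1* = 3 + 0.5·138.28/11.24 = 9.1512; q_2* = 5 + 0.5·138.28/12 = 10.7617.
Utility at the optimum: U(9.1512, 10.7617) = 5.9533.

V = 5.9533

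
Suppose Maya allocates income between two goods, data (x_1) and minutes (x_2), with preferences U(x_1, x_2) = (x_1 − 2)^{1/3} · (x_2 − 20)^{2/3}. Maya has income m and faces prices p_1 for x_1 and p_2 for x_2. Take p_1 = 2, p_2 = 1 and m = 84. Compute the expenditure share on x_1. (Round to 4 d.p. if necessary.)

share on x_1 = 0.2857

This is Cobb-Douglas in (x_1−2, x_2−20): tangency gives 1/3·p_2·(x_2−20) = 2/3·p_1·(x_1−2).
Substituting into the budget: x_1* = 2 + 1/3·(m − 2·p_1 − 20·p_2)/p_1, and x_2* = 20 + 2/3·(…)/p_2.
Discretionary income = 84 − 2·2 − 20·1 = 60; x_1* = 2 + 1/3·60/2 = 12; x_2* = 20 + 2/3·60/1 = 60.
Expenditure on x_1: 2·12 = 24; share = 0.2857.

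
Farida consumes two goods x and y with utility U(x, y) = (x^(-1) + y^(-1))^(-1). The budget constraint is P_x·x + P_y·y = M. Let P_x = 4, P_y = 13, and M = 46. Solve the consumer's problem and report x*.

From the CES first-order condition, (y/x)^(2) = P_x/P_y.
Solve for the ratio: y/x = [P_x/P_y]^(0.5).
Substitute y = (y/x)·x into the budget: x* = M/(P_x + P_y·(y/x)).
Numerically y/x = 0.5547, so x* = 46/(4 + 13·0.5547) = 4.1031.

x* = 4.1031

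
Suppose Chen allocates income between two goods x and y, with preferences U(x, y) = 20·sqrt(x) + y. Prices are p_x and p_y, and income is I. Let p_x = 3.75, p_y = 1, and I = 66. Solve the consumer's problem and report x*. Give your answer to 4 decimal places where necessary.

Plugging in: x* = (10·1/3.75)² = 7.1111.

x* = 7.1111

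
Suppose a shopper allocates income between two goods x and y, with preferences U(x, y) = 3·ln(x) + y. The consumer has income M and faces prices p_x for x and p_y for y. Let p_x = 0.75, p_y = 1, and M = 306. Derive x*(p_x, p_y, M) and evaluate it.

x* = 4

Set MRS = p_x/p_y: (3/x)/1 = p_x/p_y.
So x*(p_x,p_y) = 3·p_y/p_x, independent of income; and y* = (M − 3·p_y)/p_y.
At the given prices: x* = 3·1/0.75 = 4.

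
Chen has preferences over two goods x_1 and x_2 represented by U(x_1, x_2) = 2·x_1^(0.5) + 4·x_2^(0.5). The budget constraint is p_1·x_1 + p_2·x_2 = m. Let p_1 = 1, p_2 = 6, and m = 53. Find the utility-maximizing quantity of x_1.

x_1* = 31.8

MU_x_1 ∝ 2·x_1^(-0.5), MU_x_2 ∝ 4·x_2^(-0.5), so MRS = (1/2)·(x_2/x_1)^(0.5) = p_1/p_2.
Solve for the ratio: x_2/x_1 = [2·p_1/p_2]^(2).
Substitute x_2 = (x_2/x_1)·x_1 into the budget: x_1* = m/(p_1 + p_2·(x_2/x_1)).
Numerically x_2/x_1 = 0.111111, so x_1* = 53/(1 + 6·0.111111) = 31.8.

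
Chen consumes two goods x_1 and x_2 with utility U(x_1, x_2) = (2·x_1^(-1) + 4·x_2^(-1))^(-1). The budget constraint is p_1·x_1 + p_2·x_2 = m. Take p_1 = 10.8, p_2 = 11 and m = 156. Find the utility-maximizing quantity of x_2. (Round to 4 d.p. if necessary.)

x_2* = 8.3391

MRS = MU_x_1/MU_x_2 = (1/2)·(x_2/x_1)^(2). Set equal to p_1/p_2.
Solve for the ratio: x_2/x_1 = [2·p_1/p_2]^(0.5).
Substitute x_2 = (x_2/x_1)·x_1 into the budget: x_1* = m/(p_1 + p_2·(x_2/x_1)).
Numerically x_2/x_1 = 1.401298, so x_1* = 156/(10.8 + 11·1.401298) = 5.951 and x_2* = 1.401298·5.951 = 8.3391.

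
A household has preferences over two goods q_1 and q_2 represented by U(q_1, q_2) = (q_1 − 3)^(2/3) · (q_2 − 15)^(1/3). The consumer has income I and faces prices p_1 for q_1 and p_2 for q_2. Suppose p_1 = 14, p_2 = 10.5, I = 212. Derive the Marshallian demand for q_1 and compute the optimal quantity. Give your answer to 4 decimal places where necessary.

q_1* = 3.5952

Let q_1' = q_1−3, q_2' = q_2−15. MRS = 2·q_2'/q_1' = p_1/p_2.
Substituting into the budget: q_1* = 3 + 2/3·(I − 3·p_1 − 15·p_2)/p_1, and q_2* = 15 + 1/3·(…)/p_2.
Discretionary income = 212 − 3·14 − 15·10.5 = 12.5; q_1* = 3 + 2/3·12.5/14 = 3.5952.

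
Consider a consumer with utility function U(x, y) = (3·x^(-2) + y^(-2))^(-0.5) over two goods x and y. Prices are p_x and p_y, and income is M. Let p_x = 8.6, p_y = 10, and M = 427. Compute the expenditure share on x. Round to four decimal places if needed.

share on x = 0.566

From the CES first-order condition, 3·(y/x)^(3) = p_x/p_y.
Hence y/x = ((1/3)·p_x/p_y)^(1/(3)), i.e. raised to the 1/3 power.
Substitute y = (y/x)·x into the budget: x* = M/(p_x + p_y·(y/x)).
Numerically y/x = 0.659365, so x* = 427/(8.6 + 10·0.659365) = 28.1039 and y* = 0.659365·28.1039 = 18.5307.
Expenditure on x: 8.6·28.1039 = 241.6931; share = 0.566.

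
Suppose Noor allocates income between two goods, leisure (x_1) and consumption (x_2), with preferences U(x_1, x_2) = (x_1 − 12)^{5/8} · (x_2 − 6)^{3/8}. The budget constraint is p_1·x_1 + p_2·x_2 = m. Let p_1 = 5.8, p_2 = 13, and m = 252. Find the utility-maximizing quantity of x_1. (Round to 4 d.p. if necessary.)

MRS = (5/3)·(x_2−6)/(x_1−12). Tangency with p_1/p_2 gives x_2−6 = (3/5)·(p_1/p_2)·(x_1−12).
After buying the subsistence bundle (12, 6), a share 0.625 of the remaining income goes to x_1: x_1* = 12 + 0.625·(m − 12p_1 − 6p_2)/p_1.
Discretionary income = 252 − 12·5.8 − 6·13 = 104.4; x_1* = 12 + 0.625·104.4/5.8 = 23.25.

x_1* = 23.25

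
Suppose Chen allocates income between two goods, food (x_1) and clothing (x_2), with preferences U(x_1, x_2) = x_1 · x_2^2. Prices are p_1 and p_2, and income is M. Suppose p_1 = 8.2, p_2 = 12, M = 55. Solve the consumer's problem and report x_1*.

Demand: x_1*(p_1,p_2,M) = 1/3·M/p_1 and x_2* = 2/3·M/p_2.
At p_1=8.2, p_2=12, M=55: x_1* = 1/3·55/8.2 = 2.2358.

x_1* = 2.2358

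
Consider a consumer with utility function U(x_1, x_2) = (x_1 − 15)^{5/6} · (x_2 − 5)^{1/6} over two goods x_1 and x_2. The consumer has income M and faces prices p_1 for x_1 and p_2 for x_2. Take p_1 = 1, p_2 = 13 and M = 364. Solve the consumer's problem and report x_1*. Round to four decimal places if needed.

x_1* = 251.6667

This is Cobb-Douglas in (x_1−15, x_2−5): tangency gives 5/6·p_2·(x_2−5) = 1/6·p_1·(x_1−15).
Substituting into the budget: x_1* = 15 + 5/6·(M − 15·p_1 − 5·p_2)/p_1, and x_2* = 5 + 1/6·(…)/p_2.
Discretionary income = 364 − 15·1 − 5·13 = 284; x_1* = 15 + 5/6·284/1 = 251.6667.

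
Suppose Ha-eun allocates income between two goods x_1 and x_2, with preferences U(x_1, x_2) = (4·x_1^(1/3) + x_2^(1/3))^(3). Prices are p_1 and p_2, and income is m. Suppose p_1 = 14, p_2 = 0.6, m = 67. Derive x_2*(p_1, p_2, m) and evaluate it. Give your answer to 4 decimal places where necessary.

x_2* = 42.0407

Numerically x_2/x_1 = 14.088839, so x_1* = 67/(14 + 0.6·14.088839) = 2.984 and x_2* = 14.088839·2.984 = 42.0407.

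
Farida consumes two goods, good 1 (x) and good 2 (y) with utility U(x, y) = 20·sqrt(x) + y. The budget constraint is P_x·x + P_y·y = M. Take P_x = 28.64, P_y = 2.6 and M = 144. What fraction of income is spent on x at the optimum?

share on x = 0.1639

Utility is quasi-linear in y; the FOC for x is 10/√x = P_x/P_y.
Solve: √x = 10·P_y/P_x, so x*(P_x,P_y) = (10·P_y/P_x)², and y* = (M − P_x·x*)/P_y.
Plugging in: x* = (10·2.6/28.64)² = 0.8241, y* = 46.3064.
Expenditure on x: 28.64·0.8241 = 23.6034; share = 0.1639.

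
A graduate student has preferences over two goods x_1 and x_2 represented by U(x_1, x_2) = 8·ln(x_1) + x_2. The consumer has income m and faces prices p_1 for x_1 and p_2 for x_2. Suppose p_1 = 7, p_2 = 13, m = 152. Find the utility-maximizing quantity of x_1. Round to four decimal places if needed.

Set MRS = p_1/p_2: (8/x_1)/1 = p_1/p_2.
So x_1*(p_1,p_2) = 8·p_2/p_1, independent of income; and x_2* = (m − 8·p_2)/p_2.
At the given prices: x_1* = 8·13/7 = 14.8571.

x_1* = 14.8571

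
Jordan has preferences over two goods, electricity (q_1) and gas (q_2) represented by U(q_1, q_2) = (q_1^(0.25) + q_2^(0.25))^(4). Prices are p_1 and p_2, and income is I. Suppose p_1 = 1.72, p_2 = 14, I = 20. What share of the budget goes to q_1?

MRS = MU_q_1/MU_q_2 = (q_2/q_1)^(0.75). Set equal to p_1/p_2.
Solve for the ratio: q_2/q_1 = [p_1/p_2]^(4/3).
With the ratio pinned down, the budget gives q_1* = I/(p_1 + p_2·(q_2/q_1)) and q_2* = (q_2/q_1)·q_1*.
Numerically q_2/q_1 = 0.061076, so q_1* = 20/(1.72 + 14·0.061076) = 7.7668 and q_2* = 0.061076·7.7668 = 0.4744.
Expenditure on q_1: 1.72·7.7668 = 13.3589; share = 0.6679.

share on q_1 = 0.6679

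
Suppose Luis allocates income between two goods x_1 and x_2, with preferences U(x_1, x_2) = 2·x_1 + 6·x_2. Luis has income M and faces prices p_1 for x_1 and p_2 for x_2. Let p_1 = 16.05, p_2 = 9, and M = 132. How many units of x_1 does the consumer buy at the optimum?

Numerically: x_1* = 0, x_2* = 14.6667.

x_1* = 0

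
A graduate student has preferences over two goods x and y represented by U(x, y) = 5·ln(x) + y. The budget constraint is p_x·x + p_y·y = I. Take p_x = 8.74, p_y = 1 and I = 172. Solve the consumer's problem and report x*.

x* = 0.5721

Set MRS = p_x/p_y: (5/x)/1 = p_x/p_y.
So x*(p_x,p_y) = 5·p_y/p_x, independent of income; and y* = (I − 5·p_y)/p_y.
At the given prices: x* = 5·1/8.74 = 0.5721.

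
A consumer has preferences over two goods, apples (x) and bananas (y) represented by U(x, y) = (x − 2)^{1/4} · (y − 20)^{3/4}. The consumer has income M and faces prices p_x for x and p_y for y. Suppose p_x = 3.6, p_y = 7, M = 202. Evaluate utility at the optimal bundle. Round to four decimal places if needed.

This is Cobb-Douglas in (x−2, y−20): tangency gives 0.25·p_y·(y−20) = 0.75·p_x·(x−2).
After buying the subsistence bundle (2, 20), a share 0.25 of the remaining income goes to x: x* = 2 + 0.25·(M − 2p_x − 20p_y)/p_x.
Discretionary income = 202 − 2·3.6 − 20·7 = 54.8; x* = 2 + 0.25·54.8/3.6 = 5.8056; y* = 20 + 0.75·54.8/7 = 25.8714.
Utility at the optimum: U(5.8056, 25.8714) = 5.2682.

V = 5.2682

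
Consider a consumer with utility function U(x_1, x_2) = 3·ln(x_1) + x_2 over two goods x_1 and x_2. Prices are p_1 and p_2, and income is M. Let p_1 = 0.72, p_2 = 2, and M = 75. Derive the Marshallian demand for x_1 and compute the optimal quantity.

x_1* = 8.3333

So x_1*(p_1,p_2) = 3·p_2/p_1, independent of income; and x_2* = (M − 3·p_2)/p_2.
At the given prices: x_1* = 3·2/0.72 = 8.3333.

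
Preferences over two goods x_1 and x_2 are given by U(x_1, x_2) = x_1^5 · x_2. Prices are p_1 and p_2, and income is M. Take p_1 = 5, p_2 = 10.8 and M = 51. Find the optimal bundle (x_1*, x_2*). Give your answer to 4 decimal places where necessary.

x_1* = 8.5, x_2* = 0.787

Tangency: MRS = 5·x_2/x_1 = p_1/p_2.
Rearranging, p_2·x_2 = (1/5)·p_1·x_1. Substituting into the budget gives p_1·x_1·(1 + (1/5)) = M.
Demand: x_1*(p_1,p_2,M) = 5/6·M/p_1 and x_2* = 1/6·M/p_2.
At p_1=5, p_2=10.8, M=51: x_1* = 5/6·51/5 = 8.5, x_2* = 0.787.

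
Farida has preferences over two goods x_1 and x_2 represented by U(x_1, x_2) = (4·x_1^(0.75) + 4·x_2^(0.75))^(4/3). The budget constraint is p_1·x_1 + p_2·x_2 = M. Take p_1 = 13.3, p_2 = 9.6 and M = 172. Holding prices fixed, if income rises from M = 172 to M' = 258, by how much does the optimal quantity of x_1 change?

With the ratio pinned down, the budget gives x_1* = M/(p_1 + p_2·(x_2/x_1)) and x_2* = (x_2/x_1)·x_1*.
Numerically x_2/x_1 = 3.684017, so x_1* = 172/(13.3 + 9.6·3.684017) = 3.5343.
At M' = 258: x_1* = 5.3014. Change: 5.3014 − 3.5343 = 1.7671.

Δx_1* = 1.7671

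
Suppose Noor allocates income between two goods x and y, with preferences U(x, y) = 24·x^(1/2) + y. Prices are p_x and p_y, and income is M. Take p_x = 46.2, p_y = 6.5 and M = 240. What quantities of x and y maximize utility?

x* = 2.8504, y* = 16.6633

MU_x = 12/√x, MU_y = 1. Tangency: 12/√x = p_x/p_y.
Solve: √x = 12·p_y/p_x, so x*(p_x,p_y) = (12·p_y/p_x)², and y* = (M − p_x·x*)/p_y.
Plugging in: x* = (12·6.5/46.2)² = 2.8504, y* = 16.6633.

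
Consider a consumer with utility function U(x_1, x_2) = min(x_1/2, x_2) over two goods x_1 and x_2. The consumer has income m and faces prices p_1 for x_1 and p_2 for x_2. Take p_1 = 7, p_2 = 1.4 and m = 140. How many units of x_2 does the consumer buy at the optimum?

x_2* = 9.0909

Leontief preferences: the optimum is at the kink where x_1/2 = x_2/1, i.e. x_2 = (1/2)·x_1.
Budget: p_1·x_1 + p_2·(1/2)·x_1 = m, so (2·p_1 + p_2)·x_1 = 2·m.
Demand: x_1*(p_1,p_2,m) = 2·m/(2·p_1 + p_2), x_2* = m/(2·p_1 + p_2).
Here 2·7 + 1.4 = 15.4, giving x_2* = 9.0909.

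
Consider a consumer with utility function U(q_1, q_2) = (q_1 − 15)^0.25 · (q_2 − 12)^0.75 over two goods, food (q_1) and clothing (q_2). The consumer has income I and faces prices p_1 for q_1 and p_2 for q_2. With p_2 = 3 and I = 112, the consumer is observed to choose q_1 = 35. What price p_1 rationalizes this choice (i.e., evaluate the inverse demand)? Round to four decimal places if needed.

Let q_1' = q_1−15, q_2' = q_2−12. MRS = (1/3)·q_2'/q_1' = p_1/p_2.
Substituting into the budget: q_1* = 15 + 0.25·(I − 15·p_1 − 12·p_2)/p_1, and q_2* = 12 + 0.75·(…)/p_2.
Set q_1* = 35 in the demand function and solve for p_1: p_1 = 0.8.

p_1 = 0.8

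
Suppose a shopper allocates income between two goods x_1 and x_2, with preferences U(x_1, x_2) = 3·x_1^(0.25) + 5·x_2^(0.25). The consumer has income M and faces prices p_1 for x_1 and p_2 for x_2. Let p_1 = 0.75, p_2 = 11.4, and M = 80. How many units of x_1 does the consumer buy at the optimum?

From the CES first-order condition, (3/5)·(x_2/x_1)^(0.75) = p_1/p_2.
Solve for the ratio: x_2/x_1 = [(5/3)·p_1/p_2]^(4/3).
Substitute x_2 = (x_2/x_1)·x_1 into the budget: x_1* = M/(p_1 + p_2·(x_2/x_1)).
Numerically x_2/x_1 = 0.052482, so x_1* = 80/(0.75 + 11.4·0.052482) = 59.3344.

x_1* = 59.3344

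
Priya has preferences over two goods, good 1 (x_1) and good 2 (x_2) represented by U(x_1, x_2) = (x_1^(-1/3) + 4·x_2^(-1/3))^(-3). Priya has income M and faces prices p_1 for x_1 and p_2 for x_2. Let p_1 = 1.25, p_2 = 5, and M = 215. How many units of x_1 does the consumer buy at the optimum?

x_1* = 34.4

From the CES first-order condition, (1/4)·(x_2/x_1)^(4/3) = p_1/p_2.
Hence x_2/x_1 = (4·p_1/p_2)^(1/(4/3)), i.e. raised to the 0.75 power.
Substitute x_2 = (x_2/x_1)·x_1 into the budget: x_1* = M/(p_1 + p_2·(x_2/x_1)).
Numerically x_2/x_1 = 1, so x_1* = 215/(1.25 + 5·1) = 34.4.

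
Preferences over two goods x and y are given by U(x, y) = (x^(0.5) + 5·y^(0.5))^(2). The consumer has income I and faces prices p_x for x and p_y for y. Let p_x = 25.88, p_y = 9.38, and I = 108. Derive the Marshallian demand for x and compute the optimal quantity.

x* = 0.0596

Numerically y/x = 190.310555, so x* = 108/(25.88 + 9.38·190.310555) = 0.0596.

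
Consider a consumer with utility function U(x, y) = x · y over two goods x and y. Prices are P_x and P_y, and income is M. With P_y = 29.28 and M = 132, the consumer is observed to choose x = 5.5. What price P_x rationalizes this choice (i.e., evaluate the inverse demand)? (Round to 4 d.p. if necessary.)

The MRS is y/x. Set MRS = P_x/P_y.
Rearranging, P_y·y = P_x·x. Substituting into the budget gives P_x·x·(1 + 1) = M.
Demand: x*(P_x,P_y,M) = 0.5·M/P_x and y* = 0.5·M/P_y.
Set x* = 5.5 in the demand function and solve for P_x: P_x = 12.

P_x = 12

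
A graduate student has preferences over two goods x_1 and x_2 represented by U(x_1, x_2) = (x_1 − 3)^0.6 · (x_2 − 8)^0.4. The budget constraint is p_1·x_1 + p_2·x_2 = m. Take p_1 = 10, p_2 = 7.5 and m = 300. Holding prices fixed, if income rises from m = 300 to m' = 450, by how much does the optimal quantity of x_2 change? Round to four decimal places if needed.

Δx_2* = 8

MRS = (3/2)·(x_2−8)/(x_1−3). Tangency with p_1/p_2 gives x_2−8 = (2/3)·(p_1/p_2)·(x_1−3).
Substituting into the budget: x_1* = 3 + 0.6·(m − 3·p_1 − 8·p_2)/p_1, and x_2* = 8 + 0.4·(…)/p_2.
Discretionary income = 300 − 3·10 − 8·7.5 = 210; x_2* = 8 + 0.4·210/7.5 = 19.2.
At m' = 450: x_2* = 27.2. Change: 27.2 − 19.2 = 8.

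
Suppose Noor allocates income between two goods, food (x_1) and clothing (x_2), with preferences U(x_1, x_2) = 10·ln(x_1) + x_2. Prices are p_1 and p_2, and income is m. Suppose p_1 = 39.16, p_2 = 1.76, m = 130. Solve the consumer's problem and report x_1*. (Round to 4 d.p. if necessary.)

MU_x_1 = 10/x_1, MU_x_2 = 1. Tangency: 10/x_1 = p_1/p_2.
So x_1*(p_1,p_2) = 10·p_2/p_1, independent of income; and x_2* = (m − 10·p_2)/p_2.
At the given prices: x_1* = 10·1.76/39.16 = 0.4494.

x_1* = 0.4494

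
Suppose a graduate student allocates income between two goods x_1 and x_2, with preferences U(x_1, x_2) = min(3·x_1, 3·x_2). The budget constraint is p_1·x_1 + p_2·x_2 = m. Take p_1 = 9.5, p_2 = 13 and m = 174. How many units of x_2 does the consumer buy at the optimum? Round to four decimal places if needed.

x_2* = 7.7333

Demand: x_1*(p_1,p_2,m) = 3·m/(3·p_1 + 3·p_2), x_2* = 3·m/(3·p_1 + 3·p_2).
Here 3·9.5 + 3·13 = 67.5, giving x_2* = 7.7333.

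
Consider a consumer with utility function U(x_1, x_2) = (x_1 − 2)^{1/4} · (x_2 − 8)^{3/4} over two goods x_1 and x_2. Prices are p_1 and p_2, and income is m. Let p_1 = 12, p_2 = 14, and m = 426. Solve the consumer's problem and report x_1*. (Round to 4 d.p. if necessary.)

x_1* = 8.0417

Substituting into the budget: x_1* = 2 + 0.25·(m − 2·p_1 − 8·p_2)/p_1, and x_2* = 8 + 0.75·(…)/p_2.
Discretionary income = 426 − 2·12 − 8·14 = 290; x_1* = 2 + 0.25·290/12 = 8.0417.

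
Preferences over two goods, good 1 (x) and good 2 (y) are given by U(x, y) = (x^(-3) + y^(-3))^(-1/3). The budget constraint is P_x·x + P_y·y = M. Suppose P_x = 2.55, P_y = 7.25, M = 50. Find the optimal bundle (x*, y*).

x* = 6.1476, y* = 4.7343

From the CES first-order condition, (y/x)^(4) = P_x/P_y.
Hence y/x = (P_x/P_y)^(1/(4)), i.e. raised to the 0.25 power.
With the ratio pinned down, the budget gives x* = M/(P_x + P_y·(y/x)) and y* = (y/x)·x*.
Numerically y/x = 0.770106, so x* = 50/(2.55 + 7.25·0.770106) = 6.1476 and y* = 0.770106·6.1476 = 4.7343.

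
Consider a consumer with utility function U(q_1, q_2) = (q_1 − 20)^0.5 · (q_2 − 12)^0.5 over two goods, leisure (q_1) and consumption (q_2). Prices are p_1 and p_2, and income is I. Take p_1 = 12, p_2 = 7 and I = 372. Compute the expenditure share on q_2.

MRS = (q_2−12)/(q_1−20). Tangency with p_1/p_2 gives q_2−12 = (p_1/p_2)·(q_1−20).
After buying the subsistence bundle (20, 12), a share 0.5 of the remaining income goes to q_1: q_1* = 20 + 0.5·(I − 20p_1 − 12p_2)/p_1.
Discretionary income = 372 − 20·12 − 12·7 = 48; q_1* = 20 + 0.5·48/12 = 22; q_2* = 12 + 0.5·48/7 = 15.4286.
Expenditure on q_2: 7·15.4286 = 108; share = 0.2903.

share on q_2 = 0.2903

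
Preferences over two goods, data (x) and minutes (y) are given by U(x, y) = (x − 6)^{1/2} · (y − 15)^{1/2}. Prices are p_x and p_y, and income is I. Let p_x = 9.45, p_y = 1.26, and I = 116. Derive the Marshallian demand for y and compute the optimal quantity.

MRS = (y−15)/(x−6). Tangency with p_x/p_y gives y−15 = (p_x/p_y)·(x−6).
After buying the subsistence bundle (6, 15), a share 0.5 of the remaining income goes to x: x* = 6 + 0.5·(I − 6p_x − 15p_y)/p_x.
Discretionary income = 116 − 6·9.45 − 15·1.26 = 40.4; y* = 15 + 0.5·40.4/1.26 = 31.0317.

y* = 31.0317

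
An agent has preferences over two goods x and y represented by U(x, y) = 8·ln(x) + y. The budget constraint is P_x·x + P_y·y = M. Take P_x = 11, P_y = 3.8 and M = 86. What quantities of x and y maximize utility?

x* = 2.7636, y* = 14.6316

So x*(P_x,P_y) = 8·P_y/P_x, independent of income; and y* = (M − 8·P_y)/P_y.
At the given prices: x* = 8·3.8/11 = 2.7636, and y* = 14.6316.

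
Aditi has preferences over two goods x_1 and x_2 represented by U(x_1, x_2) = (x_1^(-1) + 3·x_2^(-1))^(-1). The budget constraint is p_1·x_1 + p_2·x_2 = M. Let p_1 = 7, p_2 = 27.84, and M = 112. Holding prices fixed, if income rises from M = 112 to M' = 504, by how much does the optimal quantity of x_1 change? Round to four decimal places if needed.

MRS = MU_x_1/MU_x_2 = (1/3)·(x_2/x_1)^(2). Set equal to p_1/p_2.
Hence x_2/x_1 = (3·p_1/p_2)^(1/(2)), i.e. raised to the 0.5 power.
With the ratio pinned down, the budget gives x_1* = M/(p_1 + p_2·(x_2/x_1)) and x_2* = (x_2/x_1)·x_1*.
Numerically x_2/x_1 = 0.86851, so x_1* = 112/(7 + 27.84·0.86851) = 3.5921.
At M' = 504: x_1* = 16.1646. Change: 16.1646 − 3.5921 = 12.5724.

Δx_1* = 12.5724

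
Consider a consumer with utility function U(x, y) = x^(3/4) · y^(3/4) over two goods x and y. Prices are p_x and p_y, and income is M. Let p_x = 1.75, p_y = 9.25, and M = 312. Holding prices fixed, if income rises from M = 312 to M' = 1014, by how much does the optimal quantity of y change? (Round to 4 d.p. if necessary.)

The MRS is y/x. Set MRS = p_x/p_y.
Rearranging, p_y·y = p_x·x. Substituting into the budget gives p_x·x·(1 + 1) = M.
Demand: x*(p_x,p_y,M) = 0.5·M/p_x and y* = 0.5·M/p_y.
At p_x=1.75, p_y=9.25, M=312: y* = 0.5·312/9.25 = 16.8649.
At M' = 1014: y* = 54.8108. Change: 54.8108 − 16.8649 = 37.9459.

Δy* = 37.9459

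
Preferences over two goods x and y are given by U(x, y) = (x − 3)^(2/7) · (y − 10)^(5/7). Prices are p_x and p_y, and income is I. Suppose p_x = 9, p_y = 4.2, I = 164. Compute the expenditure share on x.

MRS = (2/5)·(y−10)/(x−3). Tangency with p_x/p_y gives y−10 = (5/2)·(p_x/p_y)·(x−3).
After buying the subsistence bundle (3, 10), a share 2/7 of the remaining income goes to x: x* = 3 + 2/7·(I − 3p_x − 10p_y)/p_x.
Discretionary income = 164 − 3·9 − 10·4.2 = 95; x* = 3 + 2/7·95/9 = 6.0159; y* = 10 + 5/7·95/4.2 = 26.1565.
Expenditure on x: 9·6.0159 = 54.1429; share = 0.3301.

share on x = 0.3301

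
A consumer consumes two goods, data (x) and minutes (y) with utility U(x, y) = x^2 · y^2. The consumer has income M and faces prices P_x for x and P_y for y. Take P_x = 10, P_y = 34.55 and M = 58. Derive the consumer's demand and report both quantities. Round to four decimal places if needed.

MU_x/MU_y = (2·y)/(2·x); tangency sets this equal to P_x/P_y.
Rearranging, P_y·y = P_x·x. Substituting into the budget gives P_x·x·(1 + 1) = M.
Demand: x*(P_x,P_y,M) = 0.5·M/P_x and y* = 0.5·M/P_y.
At P_x=10, P_y=34.55, M=58: x* = 0.5·58/10 = 2.9, y* = 0.8394.

x* = 2.9, y* = 0.8394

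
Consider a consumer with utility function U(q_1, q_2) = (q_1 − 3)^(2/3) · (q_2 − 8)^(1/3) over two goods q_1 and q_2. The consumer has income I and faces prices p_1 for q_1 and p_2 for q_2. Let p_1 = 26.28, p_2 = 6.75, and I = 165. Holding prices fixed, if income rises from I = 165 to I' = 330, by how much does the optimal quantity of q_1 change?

Δq_1* = 4.1857

MRS = 2·(q_2−8)/(q_1−3). Tangency with p_1/p_2 gives q_2−8 = (1/2)·(p_1/p_2)·(q_1−3).
Substituting into the budget: q_1* = 3 + 2/3·(I − 3·p_1 − 8·p_2)/p_1, and q_2* = 8 + 1/3·(…)/p_2.
Discretionary income = 165 − 3·26.28 − 8·6.75 = 32.16; q_1* = 3 + 2/3·32.16/26.28 = 3.8158.
At I' = 330: q_1* = 8.0015. Change: 8.0015 − 3.8158 = 4.1857.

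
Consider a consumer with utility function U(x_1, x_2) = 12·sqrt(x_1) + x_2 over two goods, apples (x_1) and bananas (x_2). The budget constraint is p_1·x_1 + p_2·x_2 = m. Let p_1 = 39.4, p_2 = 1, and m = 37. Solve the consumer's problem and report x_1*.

x_1* = 0.0232

MU_x_1 = 6/√x_1, MU_x_2 = 1. Tangency: 6/√x_1 = p_1/p_2.
Solve: √x_1 = 6·p_2/p_1, so x_1*(p_1,p_2) = (6·p_2/p_1)², and x_2* = (m − p_1·x_1*)/p_2.
Plugging in: x_1* = (6·1/39.4)² = 0.0232.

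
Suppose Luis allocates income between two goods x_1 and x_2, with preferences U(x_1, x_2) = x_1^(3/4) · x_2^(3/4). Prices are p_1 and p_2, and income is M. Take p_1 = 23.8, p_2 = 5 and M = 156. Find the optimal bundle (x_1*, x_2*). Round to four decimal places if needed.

x_1* = 3.2773, x_2* = 15.6

The MRS is x_2/x_1. Set MRS = p_1/p_2.
Rearranging, p_2·x_2 = p_1·x_1. Substituting into the budget gives p_1·x_1·(1 + 1) = M.
Demand: x_1*(p_1,p_2,M) = 0.5·M/p_1 and x_2* = 0.5·M/p_2.
At p_1=23.8, p_2=5, M=156: x_1* = 0.5·156/23.8 = 3.2773, x_2* = 15.6.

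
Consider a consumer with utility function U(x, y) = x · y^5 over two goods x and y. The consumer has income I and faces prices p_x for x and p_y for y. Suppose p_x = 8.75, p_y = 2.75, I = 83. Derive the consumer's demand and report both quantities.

x* = 1.581, y* = 25.1515

Demand: x*(p_x,p_y,I) = 1/6·I/p_x and y* = 5/6·I/p_y.
At p_x=8.75, p_y=2.75, I=83: x* = 1/6·83/8.75 = 1.581, y* = 25.1515.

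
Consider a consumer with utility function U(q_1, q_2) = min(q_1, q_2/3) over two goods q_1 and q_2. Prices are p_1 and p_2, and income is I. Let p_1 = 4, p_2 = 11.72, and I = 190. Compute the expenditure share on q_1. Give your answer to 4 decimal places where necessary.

share on q_1 = 0.1021

Leontief preferences: the optimum is at the kink where q_1/1 = q_2/3, i.e. q_2 = 3·q_1.
Budget: p_1·q_1 + p_2·3·q_1 = I, so (p_1 + 3·p_2)·q_1 = I.
Demand: q_1*(p_1,p_2,I) = I/(p_1 + 3·p_2), q_2* = 3·I/(p_1 + 3·p_2).
Here 4 + 3·11.72 = 39.16, giving q_1* = 4.8519 and q_2* = 14.5557.
Expenditure on q_1: 4·4.8519 = 19.4076; share = 0.1021.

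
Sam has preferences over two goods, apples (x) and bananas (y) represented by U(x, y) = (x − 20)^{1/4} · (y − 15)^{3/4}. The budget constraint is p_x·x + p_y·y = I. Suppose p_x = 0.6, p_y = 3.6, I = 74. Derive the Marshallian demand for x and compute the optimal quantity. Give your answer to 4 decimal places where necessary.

MRS = (1/3)·(y−15)/(x−20). Tangency with p_x/p_y gives y−15 = 3·(p_x/p_y)·(x−20).
Substituting into the budget: x* = 20 + 0.25·(I − 20·p_x − 15·p_y)/p_x, and y* = 15 + 0.75·(…)/p_y.
Discretionary income = 74 − 20·0.6 − 15·3.6 = 8; x* = 20 + 0.25·8/0.6 = 23.3333.

x* = 23.3333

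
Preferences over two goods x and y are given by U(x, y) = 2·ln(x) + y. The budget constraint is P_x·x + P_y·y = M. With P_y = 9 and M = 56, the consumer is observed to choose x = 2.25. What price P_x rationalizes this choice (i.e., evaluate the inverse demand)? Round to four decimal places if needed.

P_x = 8

Set MRS = P_x/P_y: (2/x)/1 = P_x/P_y.
So x*(P_x,P_y) = 2·P_y/P_x, independent of income; and y* = (M − 2·P_y)/P_y.
Set x* = 2.25 in the demand function and solve for P_x: P_x = 8.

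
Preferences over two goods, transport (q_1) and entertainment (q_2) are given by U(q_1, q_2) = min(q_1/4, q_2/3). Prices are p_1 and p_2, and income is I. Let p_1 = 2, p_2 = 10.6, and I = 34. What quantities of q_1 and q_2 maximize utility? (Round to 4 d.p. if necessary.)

Demand: q_1*(p_1,p_2,I) = 4·I/(4·p_1 + 3·p_2), q_2* = 3·I/(4·p_1 + 3·p_2).
Here 4·2 + 3·10.6 = 39.8, giving q_1* = 3.4171 and q_2* = 2.5628.

q_1* = 3.4171, q_2* = 2.5628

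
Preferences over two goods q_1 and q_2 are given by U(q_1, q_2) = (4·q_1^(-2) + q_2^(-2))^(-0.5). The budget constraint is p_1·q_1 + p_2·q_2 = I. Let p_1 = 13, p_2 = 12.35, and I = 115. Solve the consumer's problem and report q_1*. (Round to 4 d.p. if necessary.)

With the ratio pinned down, the budget gives q_1* = I/(p_1 + p_2·(q_2/q_1)) and q_2* = (q_2/q_1)·q_1*.
Numerically q_2/q_1 = 0.640824, so q_1* = 115/(13 + 12.35·0.640824) = 5.4987.

q_1* = 5.4987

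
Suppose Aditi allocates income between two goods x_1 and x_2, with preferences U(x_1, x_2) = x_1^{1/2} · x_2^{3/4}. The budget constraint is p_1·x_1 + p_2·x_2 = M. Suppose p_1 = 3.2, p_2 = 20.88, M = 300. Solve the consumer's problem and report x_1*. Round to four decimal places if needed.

x_1* = 37.5

The MRS is (2/3)·x_2/x_1. Set MRS = p_1/p_2.
Rearranging, p_2·x_2 = (3/2)·p_1·x_1. Substituting into the budget gives p_1·x_1·(1 + (3/2)) = M.
Demand: x_1*(p_1,p_2,M) = 0.4·M/p_1 and x_2* = 0.6·M/p_2.
At p_1=3.2, p_2=20.88, M=300: x_1* = 0.4·300/3.2 = 37.5.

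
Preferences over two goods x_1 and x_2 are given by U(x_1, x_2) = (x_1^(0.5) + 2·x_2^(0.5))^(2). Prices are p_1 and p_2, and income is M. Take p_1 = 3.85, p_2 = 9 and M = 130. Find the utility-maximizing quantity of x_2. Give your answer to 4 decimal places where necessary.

x_2* = 9.1166

MRS = MU_x_1/MU_x_2 = (1/2)·(x_2/x_1)^(0.5). Set equal to p_1/p_2.
Solve for the ratio: x_2/x_1 = [2·p_1/p_2]^(2).
With the ratio pinned down, the budget gives x_1* = M/(p_1 + p_2·(x_2/x_1)) and x_2* = (x_2/x_1)·x_1*.
Numerically x_2/x_1 = 0.731975, so x_1* = 130/(3.85 + 9·0.731975) = 12.4548 and x_2* = 0.731975·12.4548 = 9.1166.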